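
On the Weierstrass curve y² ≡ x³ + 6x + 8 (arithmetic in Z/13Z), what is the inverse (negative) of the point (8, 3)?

-(8, 3) = (8, -3 mod 13) = (8, 10).

(8, 10)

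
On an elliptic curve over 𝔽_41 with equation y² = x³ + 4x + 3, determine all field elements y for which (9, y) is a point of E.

none

x³ + 4x + 3 = 768 ≡ 30 (mod 41).
30 is a non-residue mod 41; no y exists.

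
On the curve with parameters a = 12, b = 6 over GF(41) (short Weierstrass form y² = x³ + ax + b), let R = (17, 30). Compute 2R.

(28, 20)

tangent at (17, 30): λ = (3·17² + 12)/(2·30) ≡ 18/19. 19⁻¹ ≡ 13 (mod 41) since 19·13 = 247 ≡ 1, so λ ≡ 18·13 ≡ 29.
  x = λ² - 17 - 17 = 841 - 34 ≡ 28; y = λ·(17 - 28) - 30 ≡ 20. → (28, 20)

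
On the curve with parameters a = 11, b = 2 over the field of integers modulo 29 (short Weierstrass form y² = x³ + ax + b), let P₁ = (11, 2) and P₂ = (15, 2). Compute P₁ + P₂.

(11, 2) + (15, 2). λ = (2 - 2)/(15 - 11) ≡ 0/4 mod 29. 4⁻¹ ≡ 22 (mod 29) since 4·22 = 88 ≡ 1, so λ ≡ 0.
  x = λ² - 11 - 15 = 0 - 26 ≡ 3; y = λ·(11 - 3) - 2 ≡ 27. → (3, 27)

(3, 27)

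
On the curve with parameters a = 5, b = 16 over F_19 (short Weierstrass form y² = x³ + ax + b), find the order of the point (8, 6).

5

2P: tangent at (8, 6): λ = (3·8² + 5)/(2·6) ≡ 7/12. 12⁻¹ ≡ 8 (mod 19), so λ ≡ 7·8 ≡ 18.
  x = λ² - 8 - 8 = 324 - 16 ≡ 4; y = λ·(8 - 4) - 6 ≡ 9. → (4, 9)
3P: (4, 9) + (8, 6). λ = (6 - 9)/(8 - 4) ≡ 16/4 mod 19. 4⁻¹ ≡ 5 (mod 19) since 4·5 = 20 ≡ 1, so λ ≡ 4.
  x = λ² - 4 - 8 = 16 - 12 ≡ 4; y = λ·(4 - 4) - 9 ≡ 10. → (4, 10)
4P: (4, 10) + (8, 6). λ = (6 - 10)/(8 - 4) ≡ 15/4 mod 19. 4⁻¹ ≡ 5 (mod 19), so λ ≡ 18.
  x = λ² - 4 - 8 = 324 - 12 ≡ 8; y = λ·(4 - 8) - 10 ≡ 13. → (8, 13)
5P: (8, 13) + (8, 6): same x and y₁ ≡ -y₂, so the sum is ∞.
5P = ∞, so the order is 5.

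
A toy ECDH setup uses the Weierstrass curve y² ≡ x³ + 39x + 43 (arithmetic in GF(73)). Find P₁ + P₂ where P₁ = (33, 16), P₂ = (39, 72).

(7, 32)

(33, 16) + (39, 72). λ = (72 - 16)/(39 - 33) ≡ 56/6 mod 73. 6⁻¹ ≡ 61 (mod 73) since 6·61 = 366 ≡ 1, so λ ≡ 58.
  x = λ² - 33 - 39 = 3364 - 72 ≡ 7; y = λ·(33 - 7) - 16 ≡ 32. → (7, 32)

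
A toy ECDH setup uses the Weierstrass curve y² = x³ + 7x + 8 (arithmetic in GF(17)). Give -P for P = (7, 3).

(7, 14)

-(7, 3) = (7, -3 mod 17) = (7, 14).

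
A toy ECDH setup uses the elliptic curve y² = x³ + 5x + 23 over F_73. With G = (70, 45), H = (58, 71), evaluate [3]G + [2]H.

(48, 25)

First 3G:
Repeated addition: build up to 3G.
2G: tangent at (70, 45): λ = (3·70² + 5)/(2·45) ≡ 32/17. 17⁻¹ ≡ 43 (mod 73) since 17·43 = 731 ≡ 1, so λ ≡ 32·43 ≡ 62.
  x = λ² - 70 - 70 = 3844 - 140 ≡ 54; y = λ·(70 - 54) - 45 ≡ 71. → (54, 71)
3G: (54, 71) + (70, 45). λ = (45 - 71)/(70 - 54) ≡ 47/16 mod 73. 16⁻¹ ≡ 32 (mod 73), so λ ≡ 44.
  x = λ² - 54 - 70 = 1936 - 124 ≡ 60; y = λ·(54 - 60) - 71 ≡ 30. → (60, 30)
3G = (60, 30).
Next 2H:
Repeated addition: build up to 2H.
2H: tangent at (58, 71): λ = (3·58² + 5)/(2·71) ≡ 23/69. 69⁻¹ ≡ 18 (mod 73) since 69·18 = 1242 ≡ 1, so λ ≡ 23·18 ≡ 49.
  x = λ² - 58 - 58 = 2401 - 116 ≡ 22; y = λ·(58 - 22) - 71 ≡ 14. → (22, 14)
2H = (22, 14).
Finally 3G + 2H:
(60, 30) + (22, 14). λ = (14 - 30)/(22 - 60) ≡ 57/35 mod 73. 35⁻¹ ≡ 48 (mod 73) since 35·48 = 1680 ≡ 1, so λ ≡ 35.
  x = λ² - 60 - 22 = 1225 - 82 ≡ 48; y = λ·(60 - 48) - 30 ≡ 25. → (48, 25)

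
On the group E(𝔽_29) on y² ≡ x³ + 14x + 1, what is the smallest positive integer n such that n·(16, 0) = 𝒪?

2

2P: (16, 0) + (16, 0): same x and y₁ ≡ -y₂, so the sum is 𝒪.
2P = 𝒪, so the order is 2.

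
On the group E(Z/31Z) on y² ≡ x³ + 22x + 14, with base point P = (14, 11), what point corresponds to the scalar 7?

(25, 21)

Repeated addition: build up to 7P.
2P: tangent at (14, 11): λ = (3·14² + 22)/(2·11) ≡ 21/22. 22⁻¹ ≡ 24 (mod 31), so λ ≡ 21·24 ≡ 8.
  x = λ² - 14 - 14 = 64 - 28 ≡ 5; y = λ·(14 - 5) - 11 ≡ 30. → (5, 30)
3P: (5, 30) + (14, 11). λ = (11 - 30)/(14 - 5) ≡ 12/9 mod 31. 9⁻¹ ≡ 7 (mod 31), so λ ≡ 22.
  x = λ² - 5 - 14 = 484 - 19 ≡ 0; y = λ·(5 - 0) - 30 ≡ 18. → (0, 18)
4P: (0, 18) + (14, 11). λ = (11 - 18)/(14 - 0) ≡ 24/14 mod 31. 14⁻¹ ≡ 20 (mod 31), so λ ≡ 15.
  x = λ² - 0 - 14 = 225 - 14 ≡ 25; y = λ·(0 - 25) - 18 ≡ 10. → (25, 10)
5P: (25, 10) + (14, 11). λ = (11 - 10)/(14 - 25) ≡ 1/20 mod 31. 20⁻¹ ≡ 14 (mod 31), so λ ≡ 14.
  x = λ² - 25 - 14 = 196 - 39 ≡ 2; y = λ·(25 - 2) - 10 ≡ 2. → (2, 2)
6P: (2, 2) + (14, 11). λ = (11 - 2)/(14 - 2) ≡ 9/12 mod 31. 12⁻¹ ≡ 13 (mod 31) since 12·13 = 156 ≡ 1, so λ ≡ 24.
  x = λ² - 2 - 14 = 576 - 16 ≡ 2; y = λ·(2 - 2) - 2 ≡ 29. → (2, 29)
7P: (2, 29) + (14, 11). λ = (11 - 29)/(14 - 2) ≡ 13/12 mod 31. 12⁻¹ ≡ 13 (mod 31), so λ ≡ 14.
  x = λ² - 2 - 14 = 196 - 16 ≡ 25; y = λ·(2 - 25) - 29 ≡ 21. → (25, 21)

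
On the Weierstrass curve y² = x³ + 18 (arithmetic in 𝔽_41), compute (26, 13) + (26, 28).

O

The two points share x = 26 and their y-coordinates satisfy 13 + 28 ≡ 0 (mod 41), so they are inverses. Their sum is the point at infinity.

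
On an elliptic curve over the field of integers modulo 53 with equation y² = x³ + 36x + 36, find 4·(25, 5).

Write Q = (25, 5).
Repeated addition: build up to 4Q.
2Q: tangent at (25, 5): λ = (3·25² + 36)/(2·5) ≡ 3/10. 10⁻¹ ≡ 16 (mod 53) since 10·16 = 160 ≡ 1, so λ ≡ 3·16 ≡ 48.
  x = λ² - 25 - 25 = 2304 - 50 ≡ 28; y = λ·(25 - 28) - 5 ≡ 10. → (28, 10)
3Q: (28, 10) + (25, 5). λ = (5 - 10)/(25 - 28) ≡ 48/50 mod 53. 50⁻¹ ≡ 35 (mod 53) since 50·35 = 1750 ≡ 1, so λ ≡ 37.
  x = λ² - 28 - 25 = 1369 - 53 ≡ 44; y = λ·(28 - 44) - 10 ≡ 34. → (44, 34)
4Q: (44, 34) + (25, 5). λ = (5 - 34)/(25 - 44) ≡ 24/34 mod 53. 34⁻¹ ≡ 39 (mod 53) since 34·39 = 1326 ≡ 1, so λ ≡ 35.
  x = λ² - 44 - 25 = 1225 - 69 ≡ 43; y = λ·(44 - 43) - 34 ≡ 1. → (43, 1)

(43, 1)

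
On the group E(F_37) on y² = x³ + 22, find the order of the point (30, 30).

2P: tangent at (30, 30): λ = (3·30² + 0)/(2·30) ≡ 36/23. 23⁻¹ ≡ 29 (mod 37) since 23·29 = 667 ≡ 1, so λ ≡ 36·29 ≡ 8.
  x = λ² - 30 - 30 = 64 - 60 ≡ 4; y = λ·(30 - 4) - 30 ≡ 30. → (4, 30)
3P: (4, 30) + (30, 30). λ = (30 - 30)/(30 - 4) ≡ 0/26 mod 37. 26⁻¹ ≡ 10 (mod 37), so λ ≡ 0.
  x = λ² - 4 - 30 = 0 - 34 ≡ 3; y = λ·(4 - 3) - 30 ≡ 7. → (3, 7)
4P: (3, 7) + (30, 30). λ = (30 - 7)/(30 - 3) ≡ 23/27 mod 37. 27⁻¹ ≡ 11 (mod 37), so λ ≡ 31.
  x = λ² - 3 - 30 = 961 - 33 ≡ 3; y = λ·(3 - 3) - 7 ≡ 30. → (3, 30)
5P: (3, 30) + (30, 30). λ = (30 - 30)/(30 - 3) ≡ 0/27 mod 37. 27⁻¹ ≡ 11 (mod 37) since 27·11 = 297 ≡ 1, so λ ≡ 0.
  x = λ² - 3 - 30 = 0 - 33 ≡ 4; y = λ·(3 - 4) - 30 ≡ 7. → (4, 7)
6P: (4, 7) + (30, 30). λ = (30 - 7)/(30 - 4) ≡ 23/26 mod 37. 26⁻¹ ≡ 10 (mod 37) since 26·10 = 260 ≡ 1, so λ ≡ 8.
  x = λ² - 4 - 30 = 64 - 34 ≡ 30; y = λ·(4 - 30) - 7 ≡ 7. → (30, 7)
7P: (30, 7) + (30, 30): same x and y₁ ≡ -y₂, so the sum is O.
7P = O, so the order is 7.

7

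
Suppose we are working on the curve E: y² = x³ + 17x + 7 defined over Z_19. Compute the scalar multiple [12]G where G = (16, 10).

(8, 3)

Repeated addition: build up to 12G.
2G: tangent at (16, 10): λ = (3·16² + 17)/(2·10) ≡ 6/1. 1⁻¹ ≡ 1 (mod 19), so λ ≡ 6·1 ≡ 6.
  x = λ² - 16 - 16 = 36 - 32 ≡ 4; y = λ·(16 - 4) - 10 ≡ 5. → (4, 5)
3G: (4, 5) + (16, 10). λ = (10 - 5)/(16 - 4) ≡ 5/12 mod 19. 12⁻¹ ≡ 8 (mod 19), so λ ≡ 2.
  x = λ² - 4 - 16 = 4 - 20 ≡ 3; y = λ·(4 - 3) - 5 ≡ 16. → (3, 16)
4G: (3, 16) + (16, 10). λ = (10 - 16)/(16 - 3) ≡ 13/13 mod 19. 13⁻¹ ≡ 3 (mod 19) since 13·3 = 39 ≡ 1, so λ ≡ 1.
  x = λ² - 3 - 16 = 1 - 19 ≡ 1; y = λ·(3 - 1) - 16 ≡ 5. → (1, 5)
5G: (1, 5) + (16, 10). λ = (10 - 5)/(16 - 1) ≡ 5/15 mod 19. 15⁻¹ ≡ 14 (mod 19) since 15·14 = 210 ≡ 1, so λ ≡ 13.
  x = λ² - 1 - 16 = 169 - 17 ≡ 0; y = λ·(1 - 0) - 5 ≡ 8. → (0, 8)
6G: (0, 8) + (16, 10). λ = (10 - 8)/(16 - 0) ≡ 2/16 mod 19. 16⁻¹ ≡ 6 (mod 19) since 16·6 = 96 ≡ 1, so λ ≡ 12.
  x = λ² - 0 - 16 = 144 - 16 ≡ 14; y = λ·(0 - 14) - 8 ≡ 14. → (14, 14)
7G: (14, 14) + (16, 10). λ = (10 - 14)/(16 - 14) ≡ 15/2 mod 19. 2⁻¹ ≡ 10 (mod 19), so λ ≡ 17.
  x = λ² - 14 - 16 = 289 - 30 ≡ 12; y = λ·(14 - 12) - 14 ≡ 1. → (12, 1)
8G: (12, 1) + (16, 10). λ = (10 - 1)/(16 - 12) ≡ 9/4 mod 19. 4⁻¹ ≡ 5 (mod 19), so λ ≡ 7.
  x = λ² - 12 - 16 = 49 - 28 ≡ 2; y = λ·(12 - 2) - 1 ≡ 12. → (2, 12)
9G: (2, 12) + (16, 10). λ = (10 - 12)/(16 - 2) ≡ 17/14 mod 19. 14⁻¹ ≡ 15 (mod 19), so λ ≡ 8.
  x = λ² - 2 - 16 = 64 - 18 ≡ 8; y = λ·(2 - 8) - 12 ≡ 16. → (8, 16)
10G: (8, 16) + (16, 10). λ = (10 - 16)/(16 - 8) ≡ 13/8 mod 19. 8⁻¹ ≡ 12 (mod 19) since 8·12 = 96 ≡ 1, so λ ≡ 4.
  x = λ² - 8 - 16 = 16 - 24 ≡ 11; y = λ·(8 - 11) - 16 ≡ 10. → (11, 10)
11G: (11, 10) + (16, 10). λ = (10 - 10)/(16 - 11) ≡ 0/5 mod 19. 5⁻¹ ≡ 4 (mod 19) since 5·4 = 20 ≡ 1, so λ ≡ 0.
  x = λ² - 11 - 16 = 0 - 27 ≡ 11; y = λ·(11 - 11) - 10 ≡ 9. → (11, 9)
12G: (11, 9) + (16, 10). λ = (10 - 9)/(16 - 11) ≡ 1/5 mod 19. 5⁻¹ ≡ 4 (mod 19) since 5·4 = 20 ≡ 1, so λ ≡ 4.
  x = λ² - 11 - 16 = 16 - 27 ≡ 8; y = λ·(11 - 8) - 9 ≡ 3. → (8, 3)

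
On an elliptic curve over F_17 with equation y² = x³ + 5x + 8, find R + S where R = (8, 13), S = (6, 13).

(8, 13) + (6, 13). λ = (13 - 13)/(6 - 8) ≡ 0/15 mod 17. 15⁻¹ ≡ 8 (mod 17) since 15·8 = 120 ≡ 1, so λ ≡ 0.
  x = λ² - 8 - 6 = 0 - 14 ≡ 3; y = λ·(8 - 3) - 13 ≡ 4. → (3, 4)

(3, 4)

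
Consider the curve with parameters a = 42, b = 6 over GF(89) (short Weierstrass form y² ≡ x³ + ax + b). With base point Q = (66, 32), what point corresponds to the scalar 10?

(24, 81)

Double-and-add on 10 = (1010)₂. Start with Q = (66, 32) for the leading 1-bit.
double: tangent at (66, 32): λ = (3·66² + 42)/(2·32) ≡ 27/64. 64⁻¹ ≡ 32 (mod 89), so λ ≡ 27·32 ≡ 63.
  x = λ² - 66 - 66 = 3969 - 132 ≡ 10; y = λ·(66 - 10) - 32 ≡ 25. → (10, 25)
double: tangent at (10, 25): λ = (3·10² + 42)/(2·25) ≡ 75/50. 50⁻¹ ≡ 73 (mod 89), so λ ≡ 75·73 ≡ 46.
  x = λ² - 10 - 10 = 2116 - 20 ≡ 49; y = λ·(10 - 49) - 25 ≡ 50. → (49, 50)
add Q: (49, 50) + (66, 32). λ = (32 - 50)/(66 - 49) ≡ 71/17 mod 89. 17⁻¹ ≡ 21 (mod 89) since 17·21 = 357 ≡ 1, so λ ≡ 67.
  x = λ² - 49 - 66 = 4489 - 115 ≡ 13; y = λ·(49 - 13) - 50 ≡ 48. → (13, 48)
double: tangent at (13, 48): λ = (3·13² + 42)/(2·48) ≡ 15/7. 7⁻¹ ≡ 51 (mod 89) since 7·51 = 357 ≡ 1, so λ ≡ 15·51 ≡ 53.
  x = λ² - 13 - 13 = 2809 - 26 ≡ 24; y = λ·(13 - 24) - 48 ≡ 81. → (24, 81)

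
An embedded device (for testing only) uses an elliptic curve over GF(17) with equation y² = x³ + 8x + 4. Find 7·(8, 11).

Write G = (8, 11).
Repeated addition: build up to 7G.
2G: tangent at (8, 11): λ = (3·8² + 8)/(2·11) ≡ 13/5. 5⁻¹ ≡ 7 (mod 17), so λ ≡ 13·7 ≡ 6.
  x = λ² - 8 - 8 = 36 - 16 ≡ 3; y = λ·(8 - 3) - 11 ≡ 2. → (3, 2)
3G: (3, 2) + (8, 11). λ = (11 - 2)/(8 - 3) ≡ 9/5 mod 17. 5⁻¹ ≡ 7 (mod 17), so λ ≡ 12.
  x = λ² - 3 - 8 = 144 - 11 ≡ 14; y = λ·(3 - 14) - 2 ≡ 2. → (14, 2)
4G: (14, 2) + (8, 11). λ = (11 - 2)/(8 - 14) ≡ 9/11 mod 17. 11⁻¹ ≡ 14 (mod 17), so λ ≡ 7.
  x = λ² - 14 - 8 = 49 - 22 ≡ 10; y = λ·(14 - 10) - 2 ≡ 9. → (10, 9)
5G: (10, 9) + (8, 11). λ = (11 - 9)/(8 - 10) ≡ 2/15 mod 17. 15⁻¹ ≡ 8 (mod 17) since 15·8 = 120 ≡ 1, so λ ≡ 16.
  x = λ² - 10 - 8 = 256 - 18 ≡ 0; y = λ·(10 - 0) - 9 ≡ 15. → (0, 15)
6G: (0, 15) + (8, 11). λ = (11 - 15)/(8 - 0) ≡ 13/8 mod 17. 8⁻¹ ≡ 15 (mod 17), so λ ≡ 8.
  x = λ² - 0 - 8 = 64 - 8 ≡ 5; y = λ·(0 - 5) - 15 ≡ 13. → (5, 13)
7G: (5, 13) + (8, 11). λ = (11 - 13)/(8 - 5) ≡ 15/3 mod 17. 3⁻¹ ≡ 6 (mod 17), so λ ≡ 5.
  x = λ² - 5 - 8 = 25 - 13 ≡ 12; y = λ·(5 - 12) - 13 ≡ 3. → (12, 3)

(12, 3)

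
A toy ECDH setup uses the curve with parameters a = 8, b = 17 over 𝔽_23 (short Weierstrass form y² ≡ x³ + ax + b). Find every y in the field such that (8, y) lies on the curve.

8, 15

x³ + 8x + 17 = 593 ≡ 18 (mod 23).
Square roots of 18 mod 23: 8 and 15 (since 8² = 64 ≡ 18).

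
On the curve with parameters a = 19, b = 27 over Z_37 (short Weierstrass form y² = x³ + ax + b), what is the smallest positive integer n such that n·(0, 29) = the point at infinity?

2P: tangent at (0, 29): λ = (3·0² + 19)/(2·29) ≡ 19/21. 21⁻¹ ≡ 30 (mod 37) since 21·30 = 630 ≡ 1, so λ ≡ 19·30 ≡ 15.
  x = λ² - 0 - 0 = 225 - 0 ≡ 3; y = λ·(0 - 3) - 29 ≡ 0. → (3, 0)
3P: (3, 0) + (0, 29). λ = (29 - 0)/(0 - 3) ≡ 29/34 mod 37. 34⁻¹ ≡ 12 (mod 37) since 34·12 = 408 ≡ 1, so λ ≡ 15.
  x = λ² - 3 - 0 = 225 - 3 ≡ 0; y = λ·(3 - 0) - 0 ≡ 8. → (0, 8)
4P: (0, 8) + (0, 29): same x and y₁ ≡ -y₂, so the sum is the point at infinity.
4P = the point at infinity, so the order is 4.

4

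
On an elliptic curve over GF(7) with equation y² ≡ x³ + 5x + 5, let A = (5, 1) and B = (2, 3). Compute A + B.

(5, 1) + (2, 3). λ = (3 - 1)/(2 - 5) ≡ 2/4 mod 7. 4⁻¹ ≡ 2 (mod 7), so λ ≡ 4.
  x = λ² - 5 - 2 = 16 - 7 ≡ 2; y = λ·(5 - 2) - 1 ≡ 4. → (2, 4)

(2, 4)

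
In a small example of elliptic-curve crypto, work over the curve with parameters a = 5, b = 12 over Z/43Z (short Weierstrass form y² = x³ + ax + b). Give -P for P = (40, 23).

-(40, 23) = (40, -23 mod 43) = (40, 20).

(40, 20)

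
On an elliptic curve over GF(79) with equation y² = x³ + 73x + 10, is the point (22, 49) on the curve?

no

y² = 49² ≡ 31; x³ + 73x + 10 = 12264 ≡ 19 (mod 79). 31 ≠ 19.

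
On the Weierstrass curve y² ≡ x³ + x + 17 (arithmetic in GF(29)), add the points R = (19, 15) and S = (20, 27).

(18, 26)

(19, 15) + (20, 27). λ = (27 - 15)/(20 - 19) ≡ 12/1 mod 29. 1⁻¹ ≡ 1 (mod 29) since 1·1 = 1 ≡ 1, so λ ≡ 12.
  x = λ² - 19 - 20 = 144 - 39 ≡ 18; y = λ·(19 - 18) - 15 ≡ 26. → (18, 26)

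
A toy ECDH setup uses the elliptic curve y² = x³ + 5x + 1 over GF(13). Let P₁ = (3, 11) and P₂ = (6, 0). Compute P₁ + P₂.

(3, 2)

(3, 11) + (6, 0). λ = (0 - 11)/(6 - 3) ≡ 2/3 mod 13. 3⁻¹ ≡ 9 (mod 13), so λ ≡ 5.
  x = λ² - 3 - 6 = 25 - 9 ≡ 3; y = λ·(3 - 3) - 11 ≡ 2. → (3, 2)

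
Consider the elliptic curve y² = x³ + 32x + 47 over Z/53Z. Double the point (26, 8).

tangent at (26, 8): λ = (3·26² + 32)/(2·8) ≡ 46/16. 16⁻¹ ≡ 10 (mod 53) since 16·10 = 160 ≡ 1, so λ ≡ 46·10 ≡ 36.
  x = λ² - 26 - 26 = 1296 - 52 ≡ 25; y = λ·(26 - 25) - 8 ≡ 28. → (25, 28)

(25, 28)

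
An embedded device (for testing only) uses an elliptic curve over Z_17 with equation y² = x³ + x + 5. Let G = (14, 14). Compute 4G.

(2, 10)

Repeated addition: build up to 4G.
2G: tangent at (14, 14): λ = (3·14² + 1)/(2·14) ≡ 11/11. 11⁻¹ ≡ 14 (mod 17), so λ ≡ 11·14 ≡ 1.
  x = λ² - 14 - 14 = 1 - 28 ≡ 7; y = λ·(14 - 7) - 14 ≡ 10. → (7, 10)
3G: (7, 10) + (14, 14). λ = (14 - 10)/(14 - 7) ≡ 4/7 mod 17. 7⁻¹ ≡ 5 (mod 17), so λ ≡ 3.
  x = λ² - 7 - 14 = 9 - 21 ≡ 5; y = λ·(7 - 5) - 10 ≡ 13. → (5, 13)
4G: (5, 13) + (14, 14). λ = (14 - 13)/(14 - 5) ≡ 1/9 mod 17. 9⁻¹ ≡ 2 (mod 17), so λ ≡ 2.
  x = λ² - 5 - 14 = 4 - 19 ≡ 2; y = λ·(5 - 2) - 13 ≡ 10. → (2, 10)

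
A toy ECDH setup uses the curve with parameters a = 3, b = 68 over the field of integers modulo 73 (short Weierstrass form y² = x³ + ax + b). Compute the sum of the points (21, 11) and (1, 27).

(21, 11) + (1, 27). λ = (27 - 11)/(1 - 21) ≡ 16/53 mod 73. 53⁻¹ ≡ 62 (mod 73), so λ ≡ 43.
  x = λ² - 21 - 1 = 1849 - 22 ≡ 2; y = λ·(21 - 2) - 11 ≡ 3. → (2, 3)

(2, 3)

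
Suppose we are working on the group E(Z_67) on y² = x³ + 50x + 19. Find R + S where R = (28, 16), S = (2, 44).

(28, 16) + (2, 44). λ = (44 - 16)/(2 - 28) ≡ 28/41 mod 67. 41⁻¹ ≡ 18 (mod 67), so λ ≡ 35.
  x = λ² - 28 - 2 = 1225 - 30 ≡ 56; y = λ·(28 - 56) - 16 ≡ 9. → (56, 9)

(56, 9)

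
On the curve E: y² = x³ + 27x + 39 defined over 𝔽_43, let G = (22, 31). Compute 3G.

(18, 6)

Repeated addition: build up to 3G.
2G: tangent at (22, 31): λ = (3·22² + 27)/(2·31) ≡ 17/19. 19⁻¹ ≡ 34 (mod 43) since 19·34 = 646 ≡ 1, so λ ≡ 17·34 ≡ 19.
  x = λ² - 22 - 22 = 361 - 44 ≡ 16; y = λ·(22 - 16) - 31 ≡ 40. → (16, 40)
3G: (16, 40) + (22, 31). λ = (31 - 40)/(22 - 16) ≡ 34/6 mod 43. 6⁻¹ ≡ 36 (mod 43), so λ ≡ 20.
  x = λ² - 16 - 22 = 400 - 38 ≡ 18; y = λ·(16 - 18) - 40 ≡ 6. → (18, 6)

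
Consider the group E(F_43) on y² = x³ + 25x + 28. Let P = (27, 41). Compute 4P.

(8, 40)

Double-and-add on 4 = (100)₂. Start with P = (27, 41) for the leading 1-bit.
double: tangent at (27, 41): λ = (3·27² + 25)/(2·41) ≡ 19/39. 39⁻¹ ≡ 32 (mod 43), so λ ≡ 19·32 ≡ 6.
  x = λ² - 27 - 27 = 36 - 54 ≡ 25; y = λ·(27 - 25) - 41 ≡ 14. → (25, 14)
double: tangent at (25, 14): λ = (3·25² + 25)/(2·14) ≡ 8/28. 28⁻¹ ≡ 20 (mod 43), so λ ≡ 8·20 ≡ 31.
  x = λ² - 25 - 25 = 961 - 50 ≡ 8; y = λ·(25 - 8) - 14 ≡ 40. → (8, 40)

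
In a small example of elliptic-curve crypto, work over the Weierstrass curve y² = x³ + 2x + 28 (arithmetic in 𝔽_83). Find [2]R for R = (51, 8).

tangent at (51, 8): λ = (3·51² + 2)/(2·8) ≡ 3/16. 16⁻¹ ≡ 26 (mod 83) since 16·26 = 416 ≡ 1, so λ ≡ 3·26 ≡ 78.
  x = λ² - 51 - 51 = 6084 - 102 ≡ 6; y = λ·(51 - 6) - 8 ≡ 16. → (6, 16)

(6, 16)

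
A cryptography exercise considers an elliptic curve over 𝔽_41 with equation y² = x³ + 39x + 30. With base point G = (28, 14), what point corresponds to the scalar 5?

Repeated addition: build up to 5G.
2G: tangent at (28, 14): λ = (3·28² + 39)/(2·14) ≡ 13/28. 28⁻¹ ≡ 22 (mod 41), so λ ≡ 13·22 ≡ 40.
  x = λ² - 28 - 28 = 1600 - 56 ≡ 27; y = λ·(28 - 27) - 14 ≡ 26. → (27, 26)
3G: (27, 26) + (28, 14). λ = (14 - 26)/(28 - 27) ≡ 29/1 mod 41. 1⁻¹ ≡ 1 (mod 41), so λ ≡ 29.
  x = λ² - 27 - 28 = 841 - 55 ≡ 7; y = λ·(27 - 7) - 26 ≡ 21. → (7, 21)
4G: (7, 21) + (28, 14). λ = (14 - 21)/(28 - 7) ≡ 34/21 mod 41. 21⁻¹ ≡ 2 (mod 41) since 21·2 = 42 ≡ 1, so λ ≡ 27.
  x = λ² - 7 - 28 = 729 - 35 ≡ 38; y = λ·(7 - 38) - 21 ≡ 3. → (38, 3)
5G: (38, 3) + (28, 14). λ = (14 - 3)/(28 - 38) ≡ 11/31 mod 41. 31⁻¹ ≡ 4 (mod 41), so λ ≡ 3.
  x = λ² - 38 - 28 = 9 - 66 ≡ 25; y = λ·(38 - 25) - 3 ≡ 36. → (25, 36)

(25, 36)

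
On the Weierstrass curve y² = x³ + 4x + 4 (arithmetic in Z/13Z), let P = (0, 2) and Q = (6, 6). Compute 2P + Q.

(3, 2)

First 2P:
Repeated addition: build up to 2P.
2P: tangent at (0, 2): λ = (3·0² + 4)/(2·2) ≡ 4/4. 4⁻¹ ≡ 10 (mod 13), so λ ≡ 4·10 ≡ 1.
  x = λ² - 0 - 0 = 1 - 0 ≡ 1; y = λ·(0 - 1) - 2 ≡ 10. → (1, 10)
2P = (1, 10).
Finally 2P + Q:
(1, 10) + (6, 6). λ = (6 - 10)/(6 - 1) ≡ 9/5 mod 13. 5⁻¹ ≡ 8 (mod 13) since 5·8 = 40 ≡ 1, so λ ≡ 7.
  x = λ² - 1 - 6 = 49 - 7 ≡ 3; y = λ·(1 - 3) - 10 ≡ 2. → (3, 2)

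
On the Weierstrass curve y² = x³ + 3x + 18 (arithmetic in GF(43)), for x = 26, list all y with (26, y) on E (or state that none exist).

x³ + 3x + 18 = 17672 ≡ 42 (mod 43).
42 is a non-residue mod 43; no y exists.

none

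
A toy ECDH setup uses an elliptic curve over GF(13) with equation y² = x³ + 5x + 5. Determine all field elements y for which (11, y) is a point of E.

0

x³ + 5x + 5 = 1391 ≡ 0 (mod 13).
Only y = 0 satisfies y² ≡ 0.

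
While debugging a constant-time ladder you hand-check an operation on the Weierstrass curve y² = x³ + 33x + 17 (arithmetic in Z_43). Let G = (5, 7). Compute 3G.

(32, 0)

Repeated addition: build up to 3G.
2G: tangent at (5, 7): λ = (3·5² + 33)/(2·7) ≡ 22/14. 14⁻¹ ≡ 40 (mod 43) since 14·40 = 560 ≡ 1, so λ ≡ 22·40 ≡ 20.
  x = λ² - 5 - 5 = 400 - 10 ≡ 3; y = λ·(5 - 3) - 7 ≡ 33. → (3, 33)
3G: (3, 33) + (5, 7). λ = (7 - 33)/(5 - 3) ≡ 17/2 mod 43. 2⁻¹ ≡ 22 (mod 43) since 2·22 = 44 ≡ 1, so λ ≡ 30.
  x = λ² - 3 - 5 = 900 - 8 ≡ 32; y = λ·(3 - 32) - 33 ≡ 0. → (32, 0)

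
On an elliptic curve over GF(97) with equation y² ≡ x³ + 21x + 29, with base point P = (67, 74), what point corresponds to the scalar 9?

(90, 11)

Repeated addition: build up to 9P.
2P: tangent at (67, 74): λ = (3·67² + 21)/(2·74) ≡ 5/51. 51⁻¹ ≡ 78 (mod 97), so λ ≡ 5·78 ≡ 2.
  x = λ² - 67 - 67 = 4 - 134 ≡ 64; y = λ·(67 - 64) - 74 ≡ 29. → (64, 29)
3P: (64, 29) + (67, 74). λ = (74 - 29)/(67 - 64) ≡ 45/3 mod 97. 3⁻¹ ≡ 65 (mod 97) since 3·65 = 195 ≡ 1, so λ ≡ 15.
  x = λ² - 64 - 67 = 225 - 131 ≡ 94; y = λ·(64 - 94) - 29 ≡ 6. → (94, 6)
4P: (94, 6) + (67, 74). λ = (74 - 6)/(67 - 94) ≡ 68/70 mod 97. 70⁻¹ ≡ 79 (mod 97) since 70·79 = 5530 ≡ 1, so λ ≡ 37.
  x = λ² - 94 - 67 = 1369 - 161 ≡ 44; y = λ·(94 - 44) - 6 ≡ 1. → (44, 1)
5P: (44, 1) + (67, 74). λ = (74 - 1)/(67 - 44) ≡ 73/23 mod 97. 23⁻¹ ≡ 38 (mod 97), so λ ≡ 58.
  x = λ² - 44 - 67 = 3364 - 111 ≡ 52; y = λ·(44 - 52) - 1 ≡ 20. → (52, 20)
6P: (52, 20) + (67, 74). λ = (74 - 20)/(67 - 52) ≡ 54/15 mod 97. 15⁻¹ ≡ 13 (mod 97) since 15·13 = 195 ≡ 1, so λ ≡ 23.
  x = λ² - 52 - 67 = 529 - 119 ≡ 22; y = λ·(52 - 22) - 20 ≡ 88. → (22, 88)
7P: (22, 88) + (67, 74). λ = (74 - 88)/(67 - 22) ≡ 83/45 mod 97. 45⁻¹ ≡ 69 (mod 97), so λ ≡ 4.
  x = λ² - 22 - 67 = 16 - 89 ≡ 24; y = λ·(22 - 24) - 88 ≡ 1. → (24, 1)
8P: (24, 1) + (67, 74). λ = (74 - 1)/(67 - 24) ≡ 73/43 mod 97. 43⁻¹ ≡ 88 (mod 97) since 43·88 = 3784 ≡ 1, so λ ≡ 22.
  x = λ² - 24 - 67 = 484 - 91 ≡ 5; y = λ·(24 - 5) - 1 ≡ 29. → (5, 29)
9P: (5, 29) + (67, 74). λ = (74 - 29)/(67 - 5) ≡ 45/62 mod 97. 62⁻¹ ≡ 36 (mod 97) since 62·36 = 2232 ≡ 1, so λ ≡ 68.
  x = λ² - 5 - 67 = 4624 - 72 ≡ 90; y = λ·(5 - 90) - 29 ≡ 11. → (90, 11)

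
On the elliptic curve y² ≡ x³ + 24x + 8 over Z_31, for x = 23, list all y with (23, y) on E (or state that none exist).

none

x³ + 24x + 8 = 12727 ≡ 17 (mod 31).
17 is a non-residue mod 31; no y exists.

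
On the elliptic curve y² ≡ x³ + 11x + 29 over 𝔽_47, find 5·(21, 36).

Write Q = (21, 36).
Double-and-add on 5 = (101)₂. Start with Q = (21, 36) for the leading 1-bit.
double: tangent at (21, 36): λ = (3·21² + 11)/(2·36) ≡ 18/25. 25⁻¹ ≡ 32 (mod 47), so λ ≡ 18·32 ≡ 12.
  x = λ² - 21 - 21 = 144 - 42 ≡ 8; y = λ·(21 - 8) - 36 ≡ 26. → (8, 26)
double: tangent at (8, 26): λ = (3·8² + 11)/(2·26) ≡ 15/5. 5⁻¹ ≡ 19 (mod 47), so λ ≡ 15·19 ≡ 3.
  x = λ² - 8 - 8 = 9 - 16 ≡ 40; y = λ·(8 - 40) - 26 ≡ 19. → (40, 19)
add Q: (40, 19) + (21, 36). λ = (36 - 19)/(21 - 40) ≡ 17/28 mod 47. 28⁻¹ ≡ 42 (mod 47), so λ ≡ 9.
  x = λ² - 40 - 21 = 81 - 61 ≡ 20; y = λ·(40 - 20) - 19 ≡ 20. → (20, 20)

(20, 20)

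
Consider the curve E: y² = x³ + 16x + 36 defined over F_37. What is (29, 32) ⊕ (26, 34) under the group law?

(29, 32) + (26, 34). λ = (34 - 32)/(26 - 29) ≡ 2/34 mod 37. 34⁻¹ ≡ 12 (mod 37), so λ ≡ 24.
  x = λ² - 29 - 26 = 576 - 55 ≡ 3; y = λ·(29 - 3) - 32 ≡ 0. → (3, 0)

(3, 0)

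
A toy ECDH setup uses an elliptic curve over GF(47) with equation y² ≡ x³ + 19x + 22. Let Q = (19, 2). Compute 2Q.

tangent at (19, 2): λ = (3·19² + 19)/(2·2) ≡ 21/4. 4⁻¹ ≡ 12 (mod 47), so λ ≡ 21·12 ≡ 17.
  x = λ² - 19 - 19 = 289 - 38 ≡ 16; y = λ·(19 - 16) - 2 ≡ 2. → (16, 2)

(16, 2)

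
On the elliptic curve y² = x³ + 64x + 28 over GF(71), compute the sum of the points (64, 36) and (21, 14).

(64, 36) + (21, 14). λ = (14 - 36)/(21 - 64) ≡ 49/28 mod 71. 28⁻¹ ≡ 33 (mod 71) since 28·33 = 924 ≡ 1, so λ ≡ 55.
  x = λ² - 64 - 21 = 3025 - 85 ≡ 29; y = λ·(64 - 29) - 36 ≡ 43. → (29, 43)

(29, 43)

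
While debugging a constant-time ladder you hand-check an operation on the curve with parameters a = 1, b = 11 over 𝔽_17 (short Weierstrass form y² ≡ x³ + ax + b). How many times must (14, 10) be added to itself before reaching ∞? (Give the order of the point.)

10

2P: tangent at (14, 10): λ = (3·14² + 1)/(2·10) ≡ 11/3. 3⁻¹ ≡ 6 (mod 17), so λ ≡ 11·6 ≡ 15.
  x = λ² - 14 - 14 = 225 - 28 ≡ 10; y = λ·(14 - 10) - 10 ≡ 16. → (10, 16)
3P: (10, 16) + (14, 10). λ = (10 - 16)/(14 - 10) ≡ 11/4 mod 17. 4⁻¹ ≡ 13 (mod 17), so λ ≡ 7.
  x = λ² - 10 - 14 = 49 - 24 ≡ 8; y = λ·(10 - 8) - 16 ≡ 15. → (8, 15)
4P: (8, 15) + (14, 10). λ = (10 - 15)/(14 - 8) ≡ 12/6 mod 17. 6⁻¹ ≡ 3 (mod 17), so λ ≡ 2.
  x = λ² - 8 - 14 = 4 - 22 ≡ 16; y = λ·(8 - 16) - 15 ≡ 3. → (16, 3)
5P: (16, 3) + (14, 10). λ = (10 - 3)/(14 - 16) ≡ 7/15 mod 17. 15⁻¹ ≡ 8 (mod 17) since 15·8 = 120 ≡ 1, so λ ≡ 5.
  x = λ² - 16 - 14 = 25 - 30 ≡ 12; y = λ·(16 - 12) - 3 ≡ 0. → (12, 0)
6P: (12, 0) + (14, 10). λ = (10 - 0)/(14 - 12) ≡ 10/2 mod 17. 2⁻¹ ≡ 9 (mod 17), so λ ≡ 5.
  x = λ² - 12 - 14 = 25 - 26 ≡ 16; y = λ·(12 - 16) - 0 ≡ 14. → (16, 14)
7P: (16, 14) + (14, 10). λ = (10 - 14)/(14 - 16) ≡ 13/15 mod 17. 15⁻¹ ≡ 8 (mod 17) since 15·8 = 120 ≡ 1, so λ ≡ 2.
  x = λ² - 16 - 14 = 4 - 30 ≡ 8; y = λ·(16 - 8) - 14 ≡ 2. → (8, 2)
8P: (8, 2) + (14, 10). λ = (10 - 2)/(14 - 8) ≡ 8/6 mod 17. 6⁻¹ ≡ 3 (mod 17) since 6·3 = 18 ≡ 1, so λ ≡ 7.
  x = λ² - 8 - 14 = 49 - 22 ≡ 10; y = λ·(8 - 10) - 2 ≡ 1. → (10, 1)
9P: (10, 1) + (14, 10). λ = (10 - 1)/(14 - 10) ≡ 9/4 mod 17. 4⁻¹ ≡ 13 (mod 17), so λ ≡ 15.
  x = λ² - 10 - 14 = 225 - 24 ≡ 14; y = λ·(10 - 14) - 1 ≡ 7. → (14, 7)
10P: (14, 7) + (14, 10): same x and y₁ ≡ -y₂, so the sum is ∞.
10P = ∞, so the order is 10.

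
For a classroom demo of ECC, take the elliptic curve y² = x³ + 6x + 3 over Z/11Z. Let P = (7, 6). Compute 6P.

Double-and-add on 6 = (110)₂. Start with P = (7, 6) for the leading 1-bit.
double: tangent at (7, 6): λ = (3·7² + 6)/(2·6) ≡ 10/1. 1⁻¹ ≡ 1 (mod 11), so λ ≡ 10·1 ≡ 10.
  x = λ² - 7 - 7 = 100 - 14 ≡ 9; y = λ·(7 - 9) - 6 ≡ 7. → (9, 7)
add P: (9, 7) + (7, 6). λ = (6 - 7)/(7 - 9) ≡ 10/9 mod 11. 9⁻¹ ≡ 5 (mod 11) since 9·5 = 45 ≡ 1, so λ ≡ 6.
  x = λ² - 9 - 7 = 36 - 16 ≡ 9; y = λ·(9 - 9) - 7 ≡ 4. → (9, 4)
double: tangent at (9, 4): λ = (3·9² + 6)/(2·4) ≡ 7/8. 8⁻¹ ≡ 7 (mod 11), so λ ≡ 7·7 ≡ 5.
  x = λ² - 9 - 9 = 25 - 18 ≡ 7; y = λ·(9 - 7) - 4 ≡ 6. → (7, 6)

(7, 6)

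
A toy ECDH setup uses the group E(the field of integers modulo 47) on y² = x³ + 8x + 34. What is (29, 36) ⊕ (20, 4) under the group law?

(29, 36) + (20, 4). λ = (4 - 36)/(20 - 29) ≡ 15/38 mod 47. 38⁻¹ ≡ 26 (mod 47) since 38·26 = 988 ≡ 1, so λ ≡ 14.
  x = λ² - 29 - 20 = 196 - 49 ≡ 6; y = λ·(29 - 6) - 36 ≡ 4. → (6, 4)

(6, 4)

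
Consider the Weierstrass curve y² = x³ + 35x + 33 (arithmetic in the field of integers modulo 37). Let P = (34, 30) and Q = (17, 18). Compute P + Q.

(34, 30) + (17, 18). λ = (18 - 30)/(17 - 34) ≡ 25/20 mod 37. 20⁻¹ ≡ 13 (mod 37), so λ ≡ 29.
  x = λ² - 34 - 17 = 841 - 51 ≡ 13; y = λ·(34 - 13) - 30 ≡ 24. → (13, 24)

(13, 24)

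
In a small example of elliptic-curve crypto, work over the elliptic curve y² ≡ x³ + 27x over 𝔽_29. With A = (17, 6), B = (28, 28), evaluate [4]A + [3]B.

(28, 28)

First 4A:
Double-and-add on 4 = (100)₂. Start with A = (17, 6) for the leading 1-bit.
double: tangent at (17, 6): λ = (3·17² + 27)/(2·6) ≡ 24/12. 12⁻¹ ≡ 17 (mod 29) since 12·17 = 204 ≡ 1, so λ ≡ 24·17 ≡ 2.
  x = λ² - 17 - 17 = 4 - 34 ≡ 28; y = λ·(17 - 28) - 6 ≡ 1. → (28, 1)
double: tangent at (28, 1): λ = (3·28² + 27)/(2·1) ≡ 1/2. 2⁻¹ ≡ 15 (mod 29), so λ ≡ 1·15 ≡ 15.
  x = λ² - 28 - 28 = 225 - 56 ≡ 24; y = λ·(28 - 24) - 1 ≡ 1. → (24, 1)
4A = (24, 1).
Next 3B:
Repeated addition: build up to 3B.
2B: tangent at (28, 28): λ = (3·28² + 27)/(2·28) ≡ 1/27. 27⁻¹ ≡ 14 (mod 29), so λ ≡ 1·14 ≡ 14.
  x = λ² - 28 - 28 = 196 - 56 ≡ 24; y = λ·(28 - 24) - 28 ≡ 28. → (24, 28)
3B: (24, 28) + (28, 28). λ = (28 - 28)/(28 - 24) ≡ 0/4 mod 29. 4⁻¹ ≡ 22 (mod 29), so λ ≡ 0.
  x = λ² - 24 - 28 = 0 - 52 ≡ 6; y = λ·(24 - 6) - 28 ≡ 1. → (6, 1)
3B = (6, 1).
Finally 4A + 3B:
(24, 1) + (6, 1). λ = (1 - 1)/(6 - 24) ≡ 0/11 mod 29. 11⁻¹ ≡ 8 (mod 29) since 11·8 = 88 ≡ 1, so λ ≡ 0.
  x = λ² - 24 - 6 = 0 - 30 ≡ 28; y = λ·(24 - 28) - 1 ≡ 28. → (28, 28)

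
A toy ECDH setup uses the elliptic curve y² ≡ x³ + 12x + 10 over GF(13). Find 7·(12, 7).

(10, 5)

Write P = (12, 7).
Repeated addition: build up to 7P.
2P: tangent at (12, 7): λ = (3·12² + 12)/(2·7) ≡ 2/1. 1⁻¹ ≡ 1 (mod 13), so λ ≡ 2·1 ≡ 2.
  x = λ² - 12 - 12 = 4 - 24 ≡ 6; y = λ·(12 - 6) - 7 ≡ 5. → (6, 5)
3P: (6, 5) + (12, 7). λ = (7 - 5)/(12 - 6) ≡ 2/6 mod 13. 6⁻¹ ≡ 11 (mod 13), so λ ≡ 9.
  x = λ² - 6 - 12 = 81 - 18 ≡ 11; y = λ·(6 - 11) - 5 ≡ 2. → (11, 2)
4P: (11, 2) + (12, 7). λ = (7 - 2)/(12 - 11) ≡ 5/1 mod 13. 1⁻¹ ≡ 1 (mod 13) since 1·1 = 1 ≡ 1, so λ ≡ 5.
  x = λ² - 11 - 12 = 25 - 23 ≡ 2; y = λ·(11 - 2) - 2 ≡ 4. → (2, 4)
5P: (2, 4) + (12, 7). λ = (7 - 4)/(12 - 2) ≡ 3/10 mod 13. 10⁻¹ ≡ 4 (mod 13), so λ ≡ 12.
  x = λ² - 2 - 12 = 144 - 14 ≡ 0; y = λ·(2 - 0) - 4 ≡ 7. → (0, 7)
6P: (0, 7) + (12, 7). λ = (7 - 7)/(12 - 0) ≡ 0/12 mod 13. 12⁻¹ ≡ 12 (mod 13) since 12·12 = 144 ≡ 1, so λ ≡ 0.
  x = λ² - 0 - 12 = 0 - 12 ≡ 1; y = λ·(0 - 1) - 7 ≡ 6. → (1, 6)
7P: (1, 6) + (12, 7). λ = (7 - 6)/(12 - 1) ≡ 1/11 mod 13. 11⁻¹ ≡ 6 (mod 13), so λ ≡ 6.
  x = λ² - 1 - 12 = 36 - 13 ≡ 10; y = λ·(1 - 10) - 6 ≡ 5. → (10, 5)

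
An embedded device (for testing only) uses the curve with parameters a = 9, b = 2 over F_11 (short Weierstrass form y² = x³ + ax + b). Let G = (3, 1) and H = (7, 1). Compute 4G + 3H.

(3, 1)

First 4G:
Repeated addition: build up to 4G.
2G: tangent at (3, 1): λ = (3·3² + 9)/(2·1) ≡ 3/2. 2⁻¹ ≡ 6 (mod 11) since 2·6 = 12 ≡ 1, so λ ≡ 3·6 ≡ 7.
  x = λ² - 3 - 3 = 49 - 6 ≡ 10; y = λ·(3 - 10) - 1 ≡ 5. → (10, 5)
3G: (10, 5) + (3, 1). λ = (1 - 5)/(3 - 10) ≡ 7/4 mod 11. 4⁻¹ ≡ 3 (mod 11), so λ ≡ 10.
  x = λ² - 10 - 3 = 100 - 13 ≡ 10; y = λ·(10 - 10) - 5 ≡ 6. → (10, 6)
4G: (10, 6) + (3, 1). λ = (1 - 6)/(3 - 10) ≡ 6/4 mod 11. 4⁻¹ ≡ 3 (mod 11), so λ ≡ 7.
  x = λ² - 10 - 3 = 49 - 13 ≡ 3; y = λ·(10 - 3) - 6 ≡ 10. → (3, 10)
4G = (3, 10).
Next 3H:
Repeated addition: build up to 3H.
2H: tangent at (7, 1): λ = (3·7² + 9)/(2·1) ≡ 2/2. 2⁻¹ ≡ 6 (mod 11) since 2·6 = 12 ≡ 1, so λ ≡ 2·6 ≡ 1.
  x = λ² - 7 - 7 = 1 - 14 ≡ 9; y = λ·(7 - 9) - 1 ≡ 8. → (9, 8)
3H: (9, 8) + (7, 1). λ = (1 - 8)/(7 - 9) ≡ 4/9 mod 11. 9⁻¹ ≡ 5 (mod 11), so λ ≡ 9.
  x = λ² - 9 - 7 = 81 - 16 ≡ 10; y = λ·(9 - 10) - 8 ≡ 5. → (10, 5)
3H = (10, 5).
Finally 4G + 3H:
(3, 10) + (10, 5). λ = (5 - 10)/(10 - 3) ≡ 6/7 mod 11. 7⁻¹ ≡ 8 (mod 11) since 7·8 = 56 ≡ 1, so λ ≡ 4.
  x = λ² - 3 - 10 = 16 - 13 ≡ 3; y = λ·(3 - 3) - 10 ≡ 1. → (3, 1)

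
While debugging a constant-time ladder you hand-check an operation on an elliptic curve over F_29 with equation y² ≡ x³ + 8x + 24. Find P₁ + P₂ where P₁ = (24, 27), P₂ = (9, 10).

(21, 17)

(24, 27) + (9, 10). λ = (10 - 27)/(9 - 24) ≡ 12/14 mod 29. 14⁻¹ ≡ 27 (mod 29), so λ ≡ 5.
  x = λ² - 24 - 9 = 25 - 33 ≡ 21; y = λ·(24 - 21) - 27 ≡ 17. → (21, 17)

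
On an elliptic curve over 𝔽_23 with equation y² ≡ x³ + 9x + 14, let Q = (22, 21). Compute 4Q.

Double-and-add on 4 = (100)₂. Start with Q = (22, 21) for the leading 1-bit.
double: tangent at (22, 21): λ = (3·22² + 9)/(2·21) ≡ 12/19. 19⁻¹ ≡ 17 (mod 23), so λ ≡ 12·17 ≡ 20.
  x = λ² - 22 - 22 = 400 - 44 ≡ 11; y = λ·(22 - 11) - 21 ≡ 15. → (11, 15)
double: tangent at (11, 15): λ = (3·11² + 9)/(2·15) ≡ 4/7. 7⁻¹ ≡ 10 (mod 23) since 7·10 = 70 ≡ 1, so λ ≡ 4·10 ≡ 17.
  x = λ² - 11 - 11 = 289 - 22 ≡ 14; y = λ·(11 - 14) - 15 ≡ 3. → (14, 3)

(14, 3)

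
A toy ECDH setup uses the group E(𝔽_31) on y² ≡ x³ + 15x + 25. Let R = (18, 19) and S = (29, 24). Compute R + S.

(17, 4)

(18, 19) + (29, 24). λ = (24 - 19)/(29 - 18) ≡ 5/11 mod 31. 11⁻¹ ≡ 17 (mod 31), so λ ≡ 23.
  x = λ² - 18 - 29 = 529 - 47 ≡ 17; y = λ·(18 - 17) - 19 ≡ 4. → (17, 4)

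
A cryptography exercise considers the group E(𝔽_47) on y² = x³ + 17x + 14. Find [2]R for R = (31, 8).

tangent at (31, 8): λ = (3·31² + 17)/(2·8) ≡ 33/16. 16⁻¹ ≡ 3 (mod 47), so λ ≡ 33·3 ≡ 5.
  x = λ² - 31 - 31 = 25 - 62 ≡ 10; y = λ·(31 - 10) - 8 ≡ 3. → (10, 3)

(10, 3)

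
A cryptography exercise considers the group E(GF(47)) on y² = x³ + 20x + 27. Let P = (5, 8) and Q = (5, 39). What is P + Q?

The two points share x = 5 and their y-coordinates satisfy 8 + 39 ≡ 0 (mod 47), so they are inverses. Their sum is O.

O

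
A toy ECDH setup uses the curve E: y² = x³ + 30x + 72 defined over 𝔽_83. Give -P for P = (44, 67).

-(44, 67) = (44, -67 mod 83) = (44, 16).

(44, 16)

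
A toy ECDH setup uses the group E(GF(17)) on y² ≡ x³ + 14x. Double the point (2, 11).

(4, 16)

tangent at (2, 11): λ = (3·2² + 14)/(2·11) ≡ 9/5. 5⁻¹ ≡ 7 (mod 17), so λ ≡ 9·7 ≡ 12.
  x = λ² - 2 - 2 = 144 - 4 ≡ 4; y = λ·(2 - 4) - 11 ≡ 16. → (4, 16)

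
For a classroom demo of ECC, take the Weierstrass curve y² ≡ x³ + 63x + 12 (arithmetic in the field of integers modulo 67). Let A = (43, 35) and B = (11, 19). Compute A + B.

(43, 35) + (11, 19). λ = (19 - 35)/(11 - 43) ≡ 51/35 mod 67. 35⁻¹ ≡ 23 (mod 67) since 35·23 = 805 ≡ 1, so λ ≡ 34.
  x = λ² - 43 - 11 = 1156 - 54 ≡ 30; y = λ·(43 - 30) - 35 ≡ 5. → (30, 5)

(30, 5)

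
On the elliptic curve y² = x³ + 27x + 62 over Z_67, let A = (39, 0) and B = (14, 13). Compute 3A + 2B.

First 3A:
Repeated addition: build up to 3A.
2A: (39, 0) + (39, 0): same x and y₁ ≡ -y₂, so the sum is O.
3A: O + (39, 0) = (39, 0) (identity).
3A = (39, 0).
Next 2B:
Repeated addition: build up to 2B.
2B: tangent at (14, 13): λ = (3·14² + 27)/(2·13) ≡ 12/26. 26⁻¹ ≡ 49 (mod 67) since 26·49 = 1274 ≡ 1, so λ ≡ 12·49 ≡ 52.
  x = λ² - 14 - 14 = 2704 - 28 ≡ 63; y = λ·(14 - 63) - 13 ≡ 52. → (63, 52)
2B = (63, 52).
Finally 3A + 2B:
(39, 0) + (63, 52). λ = (52 - 0)/(63 - 39) ≡ 52/24 mod 67. 24⁻¹ ≡ 14 (mod 67), so λ ≡ 58.
  x = λ² - 39 - 63 = 3364 - 102 ≡ 46; y = λ·(39 - 46) - 0 ≡ 63. → (46, 63)

(46, 63)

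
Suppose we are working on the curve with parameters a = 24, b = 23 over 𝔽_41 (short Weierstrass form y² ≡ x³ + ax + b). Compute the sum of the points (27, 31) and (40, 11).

(13, 20)

(27, 31) + (40, 11). λ = (11 - 31)/(40 - 27) ≡ 21/13 mod 41. 13⁻¹ ≡ 19 (mod 41) since 13·19 = 247 ≡ 1, so λ ≡ 30.
  x = λ² - 27 - 40 = 900 - 67 ≡ 13; y = λ·(27 - 13) - 31 ≡ 20. → (13, 20)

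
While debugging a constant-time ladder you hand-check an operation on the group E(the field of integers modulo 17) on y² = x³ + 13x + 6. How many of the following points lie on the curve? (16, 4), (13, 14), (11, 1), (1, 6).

2

(16, 4): 4² ≡ 16, rhs ≡ 9 → off.
(13, 14): 14² ≡ 9, rhs ≡ 9 → on.
(11, 1): 1² ≡ 1, rhs ≡ 1 → on.
(1, 6): 6² ≡ 2, rhs ≡ 3 → off.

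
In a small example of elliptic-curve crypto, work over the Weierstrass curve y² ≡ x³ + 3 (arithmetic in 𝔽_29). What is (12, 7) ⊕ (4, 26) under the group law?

(20, 12)

(12, 7) + (4, 26). λ = (26 - 7)/(4 - 12) ≡ 19/21 mod 29. 21⁻¹ ≡ 18 (mod 29) since 21·18 = 378 ≡ 1, so λ ≡ 23.
  x = λ² - 12 - 4 = 529 - 16 ≡ 20; y = λ·(12 - 20) - 7 ≡ 12. → (20, 12)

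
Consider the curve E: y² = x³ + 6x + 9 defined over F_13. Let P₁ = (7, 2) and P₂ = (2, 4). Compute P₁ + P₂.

(0, 3)

(7, 2) + (2, 4). λ = (4 - 2)/(2 - 7) ≡ 2/8 mod 13. 8⁻¹ ≡ 5 (mod 13), so λ ≡ 10.
  x = λ² - 7 - 2 = 100 - 9 ≡ 0; y = λ·(7 - 0) - 2 ≡ 3. → (0, 3)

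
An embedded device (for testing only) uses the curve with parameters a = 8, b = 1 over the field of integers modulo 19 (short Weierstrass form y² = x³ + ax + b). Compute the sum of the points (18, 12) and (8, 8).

(0, 18)

(18, 12) + (8, 8). λ = (8 - 12)/(8 - 18) ≡ 15/9 mod 19. 9⁻¹ ≡ 17 (mod 19), so λ ≡ 8.
  x = λ² - 18 - 8 = 64 - 26 ≡ 0; y = λ·(18 - 0) - 12 ≡ 18. → (0, 18)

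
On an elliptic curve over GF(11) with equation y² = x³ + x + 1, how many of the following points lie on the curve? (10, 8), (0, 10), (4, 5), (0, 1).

3

(10, 8): 8² ≡ 9, rhs ≡ 10 → off.
(0, 10): 10² ≡ 1, rhs ≡ 1 → on.
(4, 5): 5² ≡ 3, rhs ≡ 3 → on.
(0, 1): 1² ≡ 1, rhs ≡ 1 → on.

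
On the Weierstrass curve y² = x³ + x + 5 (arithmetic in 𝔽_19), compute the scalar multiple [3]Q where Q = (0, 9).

(3, 4)

Repeated addition: build up to 3Q.
2Q: tangent at (0, 9): λ = (3·0² + 1)/(2·9) ≡ 1/18. 18⁻¹ ≡ 18 (mod 19), so λ ≡ 1·18 ≡ 18.
  x = λ² - 0 - 0 = 324 - 0 ≡ 1; y = λ·(0 - 1) - 9 ≡ 11. → (1, 11)
3Q: (1, 11) + (0, 9). λ = (9 - 11)/(0 - 1) ≡ 17/18 mod 19. 18⁻¹ ≡ 18 (mod 19) since 18·18 = 324 ≡ 1, so λ ≡ 2.
  x = λ² - 1 - 0 = 4 - 1 ≡ 3; y = λ·(1 - 3) - 11 ≡ 4. → (3, 4)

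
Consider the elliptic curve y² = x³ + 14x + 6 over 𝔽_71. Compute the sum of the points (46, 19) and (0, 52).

(46, 19) + (0, 52). λ = (52 - 19)/(0 - 46) ≡ 33/25 mod 71. 25⁻¹ ≡ 54 (mod 71), so λ ≡ 7.
  x = λ² - 46 - 0 = 49 - 46 ≡ 3; y = λ·(46 - 3) - 19 ≡ 69. → (3, 69)

(3, 69)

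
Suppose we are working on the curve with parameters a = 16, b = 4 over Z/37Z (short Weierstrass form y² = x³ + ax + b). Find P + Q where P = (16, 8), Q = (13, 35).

(16, 8) + (13, 35). λ = (35 - 8)/(13 - 16) ≡ 27/34 mod 37. 34⁻¹ ≡ 12 (mod 37), so λ ≡ 28.
  x = λ² - 16 - 13 = 784 - 29 ≡ 15; y = λ·(16 - 15) - 8 ≡ 20. → (15, 20)

(15, 20)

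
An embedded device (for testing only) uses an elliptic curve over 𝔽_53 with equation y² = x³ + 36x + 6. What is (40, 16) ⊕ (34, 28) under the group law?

(40, 16) + (34, 28). λ = (28 - 16)/(34 - 40) ≡ 12/47 mod 53. 47⁻¹ ≡ 44 (mod 53) since 47·44 = 2068 ≡ 1, so λ ≡ 51.
  x = λ² - 40 - 34 = 2601 - 74 ≡ 36; y = λ·(40 - 36) - 16 ≡ 29. → (36, 29)

(36, 29)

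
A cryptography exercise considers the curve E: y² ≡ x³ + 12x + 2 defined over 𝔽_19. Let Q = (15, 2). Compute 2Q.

(5, 15)

tangent at (15, 2): λ = (3·15² + 12)/(2·2) ≡ 3/4. 4⁻¹ ≡ 5 (mod 19) since 4·5 = 20 ≡ 1, so λ ≡ 3·5 ≡ 15.
  x = λ² - 15 - 15 = 225 - 30 ≡ 5; y = λ·(15 - 5) - 2 ≡ 15. → (5, 15)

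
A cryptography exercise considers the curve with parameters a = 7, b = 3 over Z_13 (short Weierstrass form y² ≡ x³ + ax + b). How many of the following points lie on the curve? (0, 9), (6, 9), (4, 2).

(0, 9): 9² ≡ 3, rhs ≡ 3 → on.
(6, 9): 9² ≡ 3, rhs ≡ 1 → off.
(4, 2): 2² ≡ 4, rhs ≡ 4 → on.

2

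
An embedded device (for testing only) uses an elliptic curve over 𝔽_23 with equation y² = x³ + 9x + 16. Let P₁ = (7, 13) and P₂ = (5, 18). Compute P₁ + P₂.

(0, 4)

(7, 13) + (5, 18). λ = (18 - 13)/(5 - 7) ≡ 5/21 mod 23. 21⁻¹ ≡ 11 (mod 23) since 21·11 = 231 ≡ 1, so λ ≡ 9.
  x = λ² - 7 - 5 = 81 - 12 ≡ 0; y = λ·(7 - 0) - 13 ≡ 4. → (0, 4)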